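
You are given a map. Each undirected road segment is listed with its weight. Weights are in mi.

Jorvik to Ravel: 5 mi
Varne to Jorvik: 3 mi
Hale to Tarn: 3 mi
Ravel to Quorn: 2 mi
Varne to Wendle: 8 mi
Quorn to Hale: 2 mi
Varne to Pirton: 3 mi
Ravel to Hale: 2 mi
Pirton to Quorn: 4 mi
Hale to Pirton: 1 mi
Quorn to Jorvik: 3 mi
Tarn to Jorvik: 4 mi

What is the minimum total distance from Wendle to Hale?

12 mi

Candidate routes:
Wendle → Varne → Jorvik → Quorn → Hale: 8+3+3+2 = 16
Wendle → Varne → Jorvik → Quorn → Ravel → Hale: 8+3+3+2+2 = 18
Wendle → Varne → Pirton → Hale: 8+3+1 = 12
Wendle → Varne → Pirton → Quorn → Hale: 8+3+4+2 = 17
The minimum is 12 mi via Wendle → Varne → Pirton → Hale.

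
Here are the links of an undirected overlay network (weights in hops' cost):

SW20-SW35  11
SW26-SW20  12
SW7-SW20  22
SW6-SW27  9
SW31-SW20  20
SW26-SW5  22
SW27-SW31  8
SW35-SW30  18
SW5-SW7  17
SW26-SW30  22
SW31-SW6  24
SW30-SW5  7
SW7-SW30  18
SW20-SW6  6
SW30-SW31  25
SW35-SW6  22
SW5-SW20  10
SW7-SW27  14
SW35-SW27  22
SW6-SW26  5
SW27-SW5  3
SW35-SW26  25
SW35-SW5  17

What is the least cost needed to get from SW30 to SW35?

18 hops' cost

Compare a few routes:
SW30 - SW5 - SW20 - SW35: 7+10+11 = 28
SW30 - SW5 - SW35: 7+17 = 24
SW30 - SW35: 18 = 18
The minimum is 18 hops' cost via SW30 - SW35.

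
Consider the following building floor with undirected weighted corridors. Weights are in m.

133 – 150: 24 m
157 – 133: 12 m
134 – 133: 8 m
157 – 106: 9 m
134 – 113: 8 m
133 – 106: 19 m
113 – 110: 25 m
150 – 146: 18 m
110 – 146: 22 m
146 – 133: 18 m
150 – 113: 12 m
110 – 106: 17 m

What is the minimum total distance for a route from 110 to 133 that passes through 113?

41 m

Best 110 to 113: 110 → 113 costing 25
Best 113 to 133: 113 → 134 → 133 costing 16
Total via 113: 25 + 16 = 41 m.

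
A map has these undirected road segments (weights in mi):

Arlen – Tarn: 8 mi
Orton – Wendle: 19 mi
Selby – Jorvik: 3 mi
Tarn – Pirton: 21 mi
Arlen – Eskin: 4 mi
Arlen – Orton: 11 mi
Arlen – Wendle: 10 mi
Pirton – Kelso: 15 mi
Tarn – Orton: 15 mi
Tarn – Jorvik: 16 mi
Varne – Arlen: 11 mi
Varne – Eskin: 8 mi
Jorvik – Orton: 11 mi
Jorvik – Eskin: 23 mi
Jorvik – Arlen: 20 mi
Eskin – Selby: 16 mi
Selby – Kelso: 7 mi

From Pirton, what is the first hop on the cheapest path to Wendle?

Tarn

Compare a few routes:
Pirton–Kelso–Selby–Eskin–Arlen–Wendle: 15+7+16+4+10 = 52
Pirton–Tarn–Arlen–Wendle: 21+8+10 = 39
Cheapest is Pirton–Tarn–Arlen–Wendle at 39 mi.
So from Pirton the first move is to Tarn.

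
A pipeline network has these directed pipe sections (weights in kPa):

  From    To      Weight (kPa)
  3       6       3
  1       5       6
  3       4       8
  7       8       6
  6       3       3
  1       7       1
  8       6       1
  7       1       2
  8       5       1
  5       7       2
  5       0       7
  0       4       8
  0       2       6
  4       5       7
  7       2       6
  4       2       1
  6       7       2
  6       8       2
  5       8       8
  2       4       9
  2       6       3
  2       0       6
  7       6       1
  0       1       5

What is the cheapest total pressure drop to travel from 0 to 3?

Running Dijkstra from 0:
0: 0
1: 5  (via 0)
2: 6  (via 0)
7: 6  (via 1)
6: 7  (via 7)
4: 8  (via 0)
8: 9  (via 6)
3: 10  (via 6)
Shortest route: 0–1–7–6–3 = 10 kPa.

10 kPa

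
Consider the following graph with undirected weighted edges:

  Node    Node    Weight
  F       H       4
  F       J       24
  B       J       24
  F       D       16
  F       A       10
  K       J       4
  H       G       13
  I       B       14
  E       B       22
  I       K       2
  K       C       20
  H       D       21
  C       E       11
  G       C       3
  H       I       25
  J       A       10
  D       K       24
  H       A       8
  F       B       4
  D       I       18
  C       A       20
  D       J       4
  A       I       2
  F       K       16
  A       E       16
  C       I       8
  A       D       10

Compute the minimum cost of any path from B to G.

21

Settle nodes by increasing distance from B:
B: 0
F: 4  (via B)
H: 8  (via F)
A: 14  (via F)
I: 14  (via B)
K: 16  (via I)
D: 20  (via F)
J: 20  (via K)
G: 21  (via H)
Shortest route: B–F–H–G = 21.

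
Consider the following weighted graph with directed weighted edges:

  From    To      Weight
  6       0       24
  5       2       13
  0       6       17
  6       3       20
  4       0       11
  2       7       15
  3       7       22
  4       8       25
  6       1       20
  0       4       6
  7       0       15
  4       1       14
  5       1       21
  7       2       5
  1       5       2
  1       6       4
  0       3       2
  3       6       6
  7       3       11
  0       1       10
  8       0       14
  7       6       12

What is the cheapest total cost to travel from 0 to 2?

Running Dijkstra from 0:
0: 0
3: 2  (via 0)
4: 6  (via 0)
6: 8  (via 3)
1: 10  (via 0)
5: 12  (via 1)
7: 24  (via 3)
2: 25  (via 5)
Shortest route: 0 → 1 → 5 → 2 = 25.

25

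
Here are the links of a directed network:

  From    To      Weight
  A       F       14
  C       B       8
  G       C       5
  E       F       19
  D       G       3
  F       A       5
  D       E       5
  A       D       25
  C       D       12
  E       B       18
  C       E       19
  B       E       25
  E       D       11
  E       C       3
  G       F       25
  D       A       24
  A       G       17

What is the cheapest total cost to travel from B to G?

Settle nodes by increasing distance from B:
B: 0
E: 25  (via B)
C: 28  (via E)
D: 36  (via E)
G: 39  (via D)
Shortest route: B → E → D → G = 39.

39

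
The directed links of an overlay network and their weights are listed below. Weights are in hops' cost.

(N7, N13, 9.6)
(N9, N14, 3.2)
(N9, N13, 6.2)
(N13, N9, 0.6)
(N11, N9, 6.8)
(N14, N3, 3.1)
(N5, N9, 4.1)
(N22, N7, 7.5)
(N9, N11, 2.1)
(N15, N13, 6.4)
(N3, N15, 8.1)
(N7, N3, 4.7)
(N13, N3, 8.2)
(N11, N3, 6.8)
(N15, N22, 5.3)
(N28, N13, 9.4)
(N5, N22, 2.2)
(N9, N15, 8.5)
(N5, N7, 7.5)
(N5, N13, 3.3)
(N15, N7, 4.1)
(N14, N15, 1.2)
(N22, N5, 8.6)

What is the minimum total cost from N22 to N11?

Running Dijkstra from N22:
N22: 0
N7: 7.5  (via N22)
N5: 8.6  (via N22)
N13: 11.9  (via N5)
N3: 12.2  (via N7)
N9: 12.5  (via N13)
N11: 14.6  (via N9)
Shortest route: N22–N5–N13–N9–N11 = 14.6 hops' cost.

14.6 hops' cost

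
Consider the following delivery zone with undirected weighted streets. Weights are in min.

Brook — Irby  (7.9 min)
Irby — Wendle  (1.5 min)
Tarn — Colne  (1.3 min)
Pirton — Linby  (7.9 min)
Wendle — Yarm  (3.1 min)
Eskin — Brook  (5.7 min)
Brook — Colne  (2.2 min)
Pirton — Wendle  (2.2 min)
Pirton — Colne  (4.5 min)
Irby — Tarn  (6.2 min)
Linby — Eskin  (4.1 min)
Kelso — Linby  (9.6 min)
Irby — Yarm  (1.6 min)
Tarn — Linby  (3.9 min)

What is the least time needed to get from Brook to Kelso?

17 min

Candidate routes:
Brook–Eskin–Linby–Kelso: 5.7+4.1+9.6 = 19.4
Brook–Colne–Tarn–Linby–Kelso: 2.2+1.3+3.9+9.6 = 17
Cheapest is Brook–Colne–Tarn–Linby–Kelso at 17 min.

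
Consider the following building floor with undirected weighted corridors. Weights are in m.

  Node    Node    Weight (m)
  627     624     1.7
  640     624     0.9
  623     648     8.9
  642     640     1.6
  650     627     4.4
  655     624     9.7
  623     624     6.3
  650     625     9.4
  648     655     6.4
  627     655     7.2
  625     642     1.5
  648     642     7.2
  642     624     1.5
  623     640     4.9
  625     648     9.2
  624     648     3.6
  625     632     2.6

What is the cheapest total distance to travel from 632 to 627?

Shortest distances from 632:
632: 0
625: 2.6  (via 632)
642: 4.1  (via 625)
624: 5.6  (via 642)
640: 5.7  (via 642)
627: 7.3  (via 624)
Shortest route: 632 → 625 → 642 → 624 → 627 = 7.3 m.

7.3 m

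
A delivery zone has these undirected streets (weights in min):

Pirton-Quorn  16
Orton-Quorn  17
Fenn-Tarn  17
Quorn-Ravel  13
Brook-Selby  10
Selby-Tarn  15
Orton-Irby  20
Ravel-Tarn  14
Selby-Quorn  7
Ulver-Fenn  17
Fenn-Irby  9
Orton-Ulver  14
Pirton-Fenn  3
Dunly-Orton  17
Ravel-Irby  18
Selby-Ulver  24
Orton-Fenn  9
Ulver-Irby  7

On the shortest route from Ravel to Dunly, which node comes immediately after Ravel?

Quorn

Enumerating some paths:
Ravel → Irby → Orton → Dunly: 18+20+17 = 55
Ravel → Quorn → Orton → Dunly: 13+17+17 = 47
Ravel → Irby → Fenn → Orton → Dunly: 18+9+9+17 = 53
The minimum is 47 min via Ravel → Quorn → Orton → Dunly.
So from Ravel the first move is to Quorn.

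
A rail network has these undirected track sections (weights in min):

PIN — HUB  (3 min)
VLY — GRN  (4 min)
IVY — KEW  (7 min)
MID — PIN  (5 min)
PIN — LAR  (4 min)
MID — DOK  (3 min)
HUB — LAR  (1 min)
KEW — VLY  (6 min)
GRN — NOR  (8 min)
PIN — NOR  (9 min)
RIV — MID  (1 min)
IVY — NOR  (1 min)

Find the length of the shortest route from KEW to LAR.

21 min

Candidate routes:
KEW → VLY → GRN → NOR → PIN → LAR: 6+4+8+9+4 = 31
KEW → IVY → NOR → PIN → LAR: 7+1+9+4 = 21
Cheapest is KEW → IVY → NOR → PIN → LAR at 21 min.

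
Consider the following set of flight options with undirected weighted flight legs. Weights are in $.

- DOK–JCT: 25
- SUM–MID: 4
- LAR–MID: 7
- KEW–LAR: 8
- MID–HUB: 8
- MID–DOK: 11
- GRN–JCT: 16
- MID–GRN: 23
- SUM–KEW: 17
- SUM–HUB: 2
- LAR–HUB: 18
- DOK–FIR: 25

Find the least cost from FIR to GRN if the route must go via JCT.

$66

Best FIR to JCT: FIR → DOK → JCT costing 50
Best JCT to GRN: JCT → GRN costing 16
Total via JCT: 50 + 16 = $66.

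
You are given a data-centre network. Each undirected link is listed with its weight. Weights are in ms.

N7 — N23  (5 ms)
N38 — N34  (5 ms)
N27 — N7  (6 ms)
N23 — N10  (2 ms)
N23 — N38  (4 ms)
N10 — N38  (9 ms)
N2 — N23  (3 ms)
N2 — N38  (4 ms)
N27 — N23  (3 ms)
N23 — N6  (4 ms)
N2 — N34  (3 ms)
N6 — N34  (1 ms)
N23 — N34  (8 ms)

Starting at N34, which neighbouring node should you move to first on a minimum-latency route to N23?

Compare a few routes:
N34 - N6 - N23: 1+4 = 5
N34 - N2 - N23: 3+3 = 6
Cheapest is N34 - N6 - N23 at 5 ms.
So from N34 the first move is to N6.

N6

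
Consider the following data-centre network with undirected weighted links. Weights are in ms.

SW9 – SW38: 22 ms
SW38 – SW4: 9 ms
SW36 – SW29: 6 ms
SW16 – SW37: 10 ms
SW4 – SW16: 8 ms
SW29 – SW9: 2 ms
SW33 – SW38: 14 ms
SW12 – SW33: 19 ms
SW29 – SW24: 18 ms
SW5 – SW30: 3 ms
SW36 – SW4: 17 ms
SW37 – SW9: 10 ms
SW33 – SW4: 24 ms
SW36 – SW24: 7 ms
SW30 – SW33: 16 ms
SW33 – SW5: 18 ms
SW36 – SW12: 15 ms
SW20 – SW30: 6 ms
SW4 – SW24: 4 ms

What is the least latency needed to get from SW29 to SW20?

60 ms

Enumerating some paths:
SW29 - SW36 - SW24 - SW4 - SW38 - SW33 - SW30 - SW20: 6+7+4+9+14+16+6 = 62
SW29 - SW9 - SW38 - SW33 - SW30 - SW20: 2+22+14+16+6 = 60
SW29 - SW36 - SW12 - SW33 - SW30 - SW20: 6+15+19+16+6 = 62
SW29 - SW36 - SW24 - SW4 - SW33 - SW30 - SW20: 6+7+4+24+16+6 = 63
The minimum is 60 ms via SW29 - SW9 - SW38 - SW33 - SW30 - SW20.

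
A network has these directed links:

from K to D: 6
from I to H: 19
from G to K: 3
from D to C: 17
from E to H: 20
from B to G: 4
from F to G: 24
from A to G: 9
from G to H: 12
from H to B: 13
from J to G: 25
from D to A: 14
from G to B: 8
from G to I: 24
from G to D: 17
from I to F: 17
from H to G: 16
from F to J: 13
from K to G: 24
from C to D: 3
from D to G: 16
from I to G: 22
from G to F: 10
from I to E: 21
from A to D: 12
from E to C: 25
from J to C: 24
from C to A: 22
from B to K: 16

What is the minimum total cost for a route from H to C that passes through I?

86

Shortest H→I: H → G → I = 40
Shortest I→C: I → E → C = 46
Total via I: 40 + 46 = 86.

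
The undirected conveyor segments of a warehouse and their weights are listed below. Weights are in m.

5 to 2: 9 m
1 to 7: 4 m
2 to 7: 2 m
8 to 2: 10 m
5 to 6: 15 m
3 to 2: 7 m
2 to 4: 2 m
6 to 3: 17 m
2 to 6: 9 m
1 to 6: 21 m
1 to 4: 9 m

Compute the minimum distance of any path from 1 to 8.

16 m

Enumerating some paths:
1 → 7 → 2 → 8: 4+2+10 = 16
1 → 4 → 2 → 8: 9+2+10 = 21
Cheapest is 1 → 7 → 2 → 8 at 16 m.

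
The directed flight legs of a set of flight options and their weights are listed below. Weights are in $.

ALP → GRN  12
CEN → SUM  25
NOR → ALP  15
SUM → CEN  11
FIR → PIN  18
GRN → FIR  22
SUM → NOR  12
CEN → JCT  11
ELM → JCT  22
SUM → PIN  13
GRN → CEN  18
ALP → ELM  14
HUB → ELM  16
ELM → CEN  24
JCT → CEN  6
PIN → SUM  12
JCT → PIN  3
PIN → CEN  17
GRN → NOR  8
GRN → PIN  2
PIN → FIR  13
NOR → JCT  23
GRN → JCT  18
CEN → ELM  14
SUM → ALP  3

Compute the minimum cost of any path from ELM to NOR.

Shortest distances from ELM:
ELM: 0
JCT: 22  (via ELM)
CEN: 24  (via ELM)
PIN: 25  (via JCT)
SUM: 37  (via PIN)
FIR: 38  (via PIN)
ALP: 40  (via SUM)
NOR: 49  (via SUM)
Shortest route: ELM → JCT → PIN → SUM → NOR = $49.

$49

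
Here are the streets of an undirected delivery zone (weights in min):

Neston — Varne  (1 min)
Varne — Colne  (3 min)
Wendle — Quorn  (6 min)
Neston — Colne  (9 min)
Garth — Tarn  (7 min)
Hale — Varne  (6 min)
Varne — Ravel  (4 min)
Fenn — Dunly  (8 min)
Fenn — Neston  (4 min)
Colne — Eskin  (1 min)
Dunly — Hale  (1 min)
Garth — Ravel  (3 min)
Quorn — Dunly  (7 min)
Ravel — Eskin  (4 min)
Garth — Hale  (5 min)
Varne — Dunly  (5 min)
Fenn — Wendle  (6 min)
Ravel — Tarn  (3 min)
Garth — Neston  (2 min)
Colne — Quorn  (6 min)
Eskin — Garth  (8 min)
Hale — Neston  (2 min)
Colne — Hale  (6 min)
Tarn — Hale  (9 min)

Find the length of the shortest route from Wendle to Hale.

Compare a few routes:
Wendle → Fenn → Dunly → Hale: 6+8+1 = 15
Wendle → Fenn → Neston → Hale: 6+4+2 = 12
Wendle → Quorn → Dunly → Hale: 6+7+1 = 14
Cheapest is Wendle → Fenn → Neston → Hale at 12 min.

12 min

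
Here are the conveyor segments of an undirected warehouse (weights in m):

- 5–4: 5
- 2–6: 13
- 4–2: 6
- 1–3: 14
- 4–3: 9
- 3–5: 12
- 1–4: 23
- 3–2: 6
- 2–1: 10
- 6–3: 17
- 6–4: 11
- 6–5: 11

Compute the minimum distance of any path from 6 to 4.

11 m

Running Dijkstra from 6:
6: 0
4: 11  (via 6)
Shortest route: 6 → 4 = 11 m.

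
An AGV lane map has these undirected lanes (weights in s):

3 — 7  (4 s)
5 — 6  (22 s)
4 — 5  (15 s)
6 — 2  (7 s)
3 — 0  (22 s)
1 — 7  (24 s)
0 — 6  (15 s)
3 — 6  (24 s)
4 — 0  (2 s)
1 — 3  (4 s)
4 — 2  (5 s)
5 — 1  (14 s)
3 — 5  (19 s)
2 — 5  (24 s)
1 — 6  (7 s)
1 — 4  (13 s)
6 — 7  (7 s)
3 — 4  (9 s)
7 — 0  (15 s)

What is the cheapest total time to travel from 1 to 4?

13 s

Compare a few routes:
1 - 6 - 0 - 4: 7+15+2 = 24
1 - 6 - 2 - 4: 7+7+5 = 19
1 - 4: 13 = 13
The minimum is 13 s via 1 - 4.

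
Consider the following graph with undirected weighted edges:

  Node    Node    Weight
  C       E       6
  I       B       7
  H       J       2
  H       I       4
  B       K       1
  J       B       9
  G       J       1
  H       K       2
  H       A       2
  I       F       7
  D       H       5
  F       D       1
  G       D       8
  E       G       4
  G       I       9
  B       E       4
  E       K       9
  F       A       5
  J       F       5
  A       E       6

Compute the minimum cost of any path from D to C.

Enumerating some paths:
D - H - J - G - E - C: 5+2+1+4+6 = 18
D - F - A - E - C: 1+5+6+6 = 18
D - G - E - C: 8+4+6 = 18
D - F - J - G - E - C: 1+5+1+4+6 = 17
The minimum is 17 via D - F - J - G - E - C.

17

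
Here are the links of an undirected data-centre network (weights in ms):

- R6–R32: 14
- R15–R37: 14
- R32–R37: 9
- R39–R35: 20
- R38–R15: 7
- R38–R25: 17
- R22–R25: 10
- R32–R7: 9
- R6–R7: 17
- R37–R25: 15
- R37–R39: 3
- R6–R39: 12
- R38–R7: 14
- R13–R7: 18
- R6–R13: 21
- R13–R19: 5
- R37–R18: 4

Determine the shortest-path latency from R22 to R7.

41 ms

Running Dijkstra from R22:
R22: 0
R25: 10  (via R22)
R37: 25  (via R25)
R38: 27  (via R25)
R39: 28  (via R37)
R18: 29  (via R37)
R32: 34  (via R37)
R15: 34  (via R38)
R6: 40  (via R39)
R7: 41  (via R38)
Shortest route: R22 → R25 → R38 → R7 = 41 ms.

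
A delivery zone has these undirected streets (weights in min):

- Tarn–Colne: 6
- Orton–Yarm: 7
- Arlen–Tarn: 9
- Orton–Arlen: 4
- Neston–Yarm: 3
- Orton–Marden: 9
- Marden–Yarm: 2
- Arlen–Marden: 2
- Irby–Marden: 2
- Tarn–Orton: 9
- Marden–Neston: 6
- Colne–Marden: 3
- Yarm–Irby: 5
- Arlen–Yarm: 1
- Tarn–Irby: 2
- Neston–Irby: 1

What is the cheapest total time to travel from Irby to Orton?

8 min

Shortest distances from Irby:
Irby: 0
Neston: 1  (via Irby)
Marden: 2  (via Irby)
Tarn: 2  (via Irby)
Yarm: 4  (via Neston)
Arlen: 4  (via Marden)
Colne: 5  (via Marden)
Orton: 8  (via Arlen)
Shortest route: Irby–Marden–Arlen–Orton = 8 min.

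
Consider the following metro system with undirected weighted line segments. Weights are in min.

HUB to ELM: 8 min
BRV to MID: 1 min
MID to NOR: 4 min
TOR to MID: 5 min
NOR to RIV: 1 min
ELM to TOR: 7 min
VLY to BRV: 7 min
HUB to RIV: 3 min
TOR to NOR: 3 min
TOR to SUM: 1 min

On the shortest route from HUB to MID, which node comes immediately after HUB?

Candidate routes:
HUB–ELM–TOR–MID: 8+7+5 = 20
HUB–RIV–NOR–TOR–MID: 3+1+3+5 = 12
HUB–RIV–NOR–MID: 3+1+4 = 8
The minimum is 8 min via HUB–RIV–NOR–MID.
So from HUB the first move is to RIV.

RIV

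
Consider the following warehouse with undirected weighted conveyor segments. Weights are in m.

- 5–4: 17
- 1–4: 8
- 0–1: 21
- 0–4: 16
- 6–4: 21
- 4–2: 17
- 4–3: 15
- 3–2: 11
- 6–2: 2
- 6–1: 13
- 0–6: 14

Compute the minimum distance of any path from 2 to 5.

34 m

Settle nodes by increasing distance from 2:
2: 0
6: 2  (via 2)
3: 11  (via 2)
1: 15  (via 6)
0: 16  (via 6)
4: 17  (via 2)
5: 34  (via 4)
Shortest route: 2–4–5 = 34 m.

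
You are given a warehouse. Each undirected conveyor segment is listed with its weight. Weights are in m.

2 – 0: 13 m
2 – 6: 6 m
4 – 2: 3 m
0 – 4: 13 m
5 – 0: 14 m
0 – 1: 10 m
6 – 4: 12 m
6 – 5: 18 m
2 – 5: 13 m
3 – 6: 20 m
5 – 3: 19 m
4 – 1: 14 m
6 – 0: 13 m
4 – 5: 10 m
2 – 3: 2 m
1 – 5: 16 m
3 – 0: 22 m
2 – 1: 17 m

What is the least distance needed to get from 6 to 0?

Enumerating some paths:
6 → 2 → 4 → 0: 6+3+13 = 22
6 → 2 → 0: 6+13 = 19
6 → 0: 13 = 13
Cheapest is 6 → 0 at 13 m.

13 m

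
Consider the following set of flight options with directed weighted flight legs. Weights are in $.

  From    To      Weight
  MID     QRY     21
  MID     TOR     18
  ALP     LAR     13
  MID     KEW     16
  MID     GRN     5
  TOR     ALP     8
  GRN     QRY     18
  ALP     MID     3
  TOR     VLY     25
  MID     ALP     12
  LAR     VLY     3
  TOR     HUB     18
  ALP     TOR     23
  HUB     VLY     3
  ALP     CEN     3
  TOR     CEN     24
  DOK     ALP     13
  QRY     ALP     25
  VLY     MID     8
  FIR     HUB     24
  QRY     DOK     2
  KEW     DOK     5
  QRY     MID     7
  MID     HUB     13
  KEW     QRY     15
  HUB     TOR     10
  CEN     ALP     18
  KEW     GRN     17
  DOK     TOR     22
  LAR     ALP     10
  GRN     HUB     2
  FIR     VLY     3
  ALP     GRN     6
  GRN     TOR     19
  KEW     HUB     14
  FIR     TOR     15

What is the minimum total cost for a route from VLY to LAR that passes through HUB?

Best VLY to HUB: VLY → MID → GRN → HUB costing 15
Best HUB to LAR: HUB → TOR → ALP → LAR costing 31
Total via HUB: 15 + 31 = $46.

$46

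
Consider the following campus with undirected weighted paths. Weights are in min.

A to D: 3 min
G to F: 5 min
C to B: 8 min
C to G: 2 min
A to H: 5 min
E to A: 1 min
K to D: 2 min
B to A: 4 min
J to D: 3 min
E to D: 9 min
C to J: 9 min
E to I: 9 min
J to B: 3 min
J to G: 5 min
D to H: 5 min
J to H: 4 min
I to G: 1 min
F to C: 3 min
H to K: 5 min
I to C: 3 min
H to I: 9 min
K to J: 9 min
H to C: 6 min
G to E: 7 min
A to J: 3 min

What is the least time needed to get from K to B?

Shortest distances from K:
K: 0
D: 2  (via K)
A: 5  (via D)
H: 5  (via K)
J: 5  (via D)
E: 6  (via A)
B: 8  (via J)
Shortest route: K–D–J–B = 8 min.

8 min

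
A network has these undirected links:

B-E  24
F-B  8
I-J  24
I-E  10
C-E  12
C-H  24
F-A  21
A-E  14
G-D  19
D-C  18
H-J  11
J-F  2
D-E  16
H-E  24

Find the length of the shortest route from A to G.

49

Enumerating some paths:
A–E–C–D–G: 14+12+18+19 = 63
A–F–J–I–E–D–G: 21+2+24+10+16+19 = 92
A–E–D–G: 14+16+19 = 49
A–F–B–E–D–G: 21+8+24+16+19 = 88
The minimum is 49 via A–E–D–G.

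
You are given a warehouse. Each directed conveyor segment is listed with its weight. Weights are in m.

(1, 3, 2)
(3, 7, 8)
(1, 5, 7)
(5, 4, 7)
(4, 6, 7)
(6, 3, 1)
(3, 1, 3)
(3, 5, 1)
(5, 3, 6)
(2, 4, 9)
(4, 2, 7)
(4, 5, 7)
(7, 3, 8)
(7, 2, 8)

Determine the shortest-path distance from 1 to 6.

17 m

Settle nodes by increasing distance from 1:
1: 0
3: 2  (via 1)
5: 3  (via 3)
4: 10  (via 5)
7: 10  (via 3)
2: 17  (via 4)
6: 17  (via 4)
Shortest route: 1–3–5–4–6 = 17 m.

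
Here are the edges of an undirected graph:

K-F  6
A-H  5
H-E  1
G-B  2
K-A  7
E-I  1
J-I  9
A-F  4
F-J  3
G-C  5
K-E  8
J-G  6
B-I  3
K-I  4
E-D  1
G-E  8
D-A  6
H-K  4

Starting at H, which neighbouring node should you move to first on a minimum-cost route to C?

E

Candidate routes:
H–E–I–B–G–C: 1+1+3+2+5 = 12
H–E–G–C: 1+8+5 = 14
Cheapest is H–E–I–B–G–C at 12.
So from H the first move is to E.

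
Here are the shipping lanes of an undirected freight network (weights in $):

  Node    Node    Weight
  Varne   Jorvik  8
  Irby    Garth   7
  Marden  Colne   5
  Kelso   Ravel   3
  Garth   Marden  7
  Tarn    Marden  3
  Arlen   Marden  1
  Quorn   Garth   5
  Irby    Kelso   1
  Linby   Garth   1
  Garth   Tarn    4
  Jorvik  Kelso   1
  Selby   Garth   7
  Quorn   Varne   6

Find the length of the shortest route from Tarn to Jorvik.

Compare a few routes:
Tarn - Garth - Irby - Kelso - Jorvik: 4+7+1+1 = 13
Tarn - Marden - Garth - Irby - Kelso - Jorvik: 3+7+7+1+1 = 19
Cheapest is Tarn - Garth - Irby - Kelso - Jorvik at $13.

$13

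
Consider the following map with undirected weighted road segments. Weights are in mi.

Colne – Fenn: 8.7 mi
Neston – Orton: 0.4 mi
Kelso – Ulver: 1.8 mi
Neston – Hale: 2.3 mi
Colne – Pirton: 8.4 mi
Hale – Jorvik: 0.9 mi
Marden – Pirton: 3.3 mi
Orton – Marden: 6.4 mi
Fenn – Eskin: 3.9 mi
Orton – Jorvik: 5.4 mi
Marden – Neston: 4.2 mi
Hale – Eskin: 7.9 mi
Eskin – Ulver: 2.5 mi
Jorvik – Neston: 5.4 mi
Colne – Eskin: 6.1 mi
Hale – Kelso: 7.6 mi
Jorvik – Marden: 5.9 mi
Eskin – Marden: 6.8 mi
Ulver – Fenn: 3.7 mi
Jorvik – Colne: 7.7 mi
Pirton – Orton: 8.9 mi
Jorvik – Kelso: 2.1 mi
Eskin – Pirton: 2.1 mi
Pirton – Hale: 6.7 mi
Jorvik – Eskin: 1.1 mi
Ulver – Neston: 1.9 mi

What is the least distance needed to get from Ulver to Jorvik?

Candidate routes:
Ulver → Neston → Hale → Jorvik: 1.9+2.3+0.9 = 5.1
Ulver → Eskin → Jorvik: 2.5+1.1 = 3.6
Ulver → Kelso → Jorvik: 1.8+2.1 = 3.9
Ulver → Neston → Jorvik: 1.9+5.4 = 7.3
Cheapest is Ulver → Eskin → Jorvik at 3.6 mi.

3.6 mi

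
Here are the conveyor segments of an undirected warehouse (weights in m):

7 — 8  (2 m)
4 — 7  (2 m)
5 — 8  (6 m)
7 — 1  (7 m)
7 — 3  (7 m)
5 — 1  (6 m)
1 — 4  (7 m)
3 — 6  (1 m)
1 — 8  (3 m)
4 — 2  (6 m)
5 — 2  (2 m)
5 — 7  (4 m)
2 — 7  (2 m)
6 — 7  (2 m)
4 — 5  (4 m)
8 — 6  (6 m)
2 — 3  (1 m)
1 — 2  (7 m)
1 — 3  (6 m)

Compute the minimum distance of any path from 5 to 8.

Compare a few routes:
5 - 2 - 3 - 6 - 7 - 8: 2+1+1+2+2 = 8
5 - 8: 6 = 6
5 - 4 - 7 - 8: 4+2+2 = 8
5 - 1 - 8: 6+3 = 9
The minimum is 6 m via 5 - 8.

6 m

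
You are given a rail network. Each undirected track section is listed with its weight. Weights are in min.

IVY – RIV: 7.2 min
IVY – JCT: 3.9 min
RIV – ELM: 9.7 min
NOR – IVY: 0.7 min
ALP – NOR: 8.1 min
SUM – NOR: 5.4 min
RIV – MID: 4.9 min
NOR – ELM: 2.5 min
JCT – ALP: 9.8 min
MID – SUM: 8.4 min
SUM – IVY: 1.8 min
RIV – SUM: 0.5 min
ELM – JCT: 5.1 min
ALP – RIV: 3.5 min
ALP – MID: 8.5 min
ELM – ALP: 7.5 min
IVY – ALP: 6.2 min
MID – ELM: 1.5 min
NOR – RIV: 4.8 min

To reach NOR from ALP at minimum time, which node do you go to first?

RIV

Enumerating some paths:
ALP–RIV–SUM–IVY–NOR: 3.5+0.5+1.8+0.7 = 6.5
ALP–IVY–NOR: 6.2+0.7 = 6.9
The minimum is 6.5 min via ALP–RIV–SUM–IVY–NOR.
So from ALP the first move is to RIV.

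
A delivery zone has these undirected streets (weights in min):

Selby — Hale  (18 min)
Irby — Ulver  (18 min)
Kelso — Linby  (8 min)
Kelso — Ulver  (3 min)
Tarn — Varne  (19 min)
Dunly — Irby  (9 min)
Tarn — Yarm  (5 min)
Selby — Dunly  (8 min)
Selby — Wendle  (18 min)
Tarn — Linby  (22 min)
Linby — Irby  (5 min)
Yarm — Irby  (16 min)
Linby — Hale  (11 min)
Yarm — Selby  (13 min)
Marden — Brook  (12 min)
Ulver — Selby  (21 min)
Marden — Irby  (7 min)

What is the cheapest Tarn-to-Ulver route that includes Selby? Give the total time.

39 min

Shortest Tarn→Selby: Tarn → Yarm → Selby = 18
Best Selby to Ulver: Selby → Ulver costing 21
Total via Selby: 18 + 21 = 39 min.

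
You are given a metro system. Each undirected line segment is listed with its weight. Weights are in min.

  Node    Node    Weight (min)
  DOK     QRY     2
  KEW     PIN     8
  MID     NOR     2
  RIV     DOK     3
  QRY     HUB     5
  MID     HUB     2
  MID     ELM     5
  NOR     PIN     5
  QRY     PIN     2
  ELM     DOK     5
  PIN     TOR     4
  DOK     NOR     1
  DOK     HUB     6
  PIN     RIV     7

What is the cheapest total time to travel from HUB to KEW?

15 min

Shortest distances from HUB:
HUB: 0
MID: 2  (via HUB)
NOR: 4  (via MID)
DOK: 5  (via NOR)
QRY: 5  (via HUB)
PIN: 7  (via QRY)
ELM: 7  (via MID)
RIV: 8  (via DOK)
TOR: 11  (via PIN)
KEW: 15  (via PIN)
Shortest route: HUB → QRY → PIN → KEW = 15 min.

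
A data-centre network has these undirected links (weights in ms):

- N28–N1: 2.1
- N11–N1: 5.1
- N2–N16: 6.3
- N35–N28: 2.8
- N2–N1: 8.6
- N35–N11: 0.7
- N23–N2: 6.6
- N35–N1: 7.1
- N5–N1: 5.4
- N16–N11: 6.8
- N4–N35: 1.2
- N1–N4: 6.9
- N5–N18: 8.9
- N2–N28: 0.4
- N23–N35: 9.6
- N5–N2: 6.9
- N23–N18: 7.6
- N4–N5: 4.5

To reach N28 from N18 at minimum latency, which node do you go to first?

N23

Enumerating some paths:
N18–N5–N1–N28: 8.9+5.4+2.1 = 16.4
N18–N5–N2–N28: 8.9+6.9+0.4 = 16.2
N18–N23–N2–N28: 7.6+6.6+0.4 = 14.6
Cheapest is N18–N23–N2–N28 at 14.6 ms.
So from N18 the first move is to N23.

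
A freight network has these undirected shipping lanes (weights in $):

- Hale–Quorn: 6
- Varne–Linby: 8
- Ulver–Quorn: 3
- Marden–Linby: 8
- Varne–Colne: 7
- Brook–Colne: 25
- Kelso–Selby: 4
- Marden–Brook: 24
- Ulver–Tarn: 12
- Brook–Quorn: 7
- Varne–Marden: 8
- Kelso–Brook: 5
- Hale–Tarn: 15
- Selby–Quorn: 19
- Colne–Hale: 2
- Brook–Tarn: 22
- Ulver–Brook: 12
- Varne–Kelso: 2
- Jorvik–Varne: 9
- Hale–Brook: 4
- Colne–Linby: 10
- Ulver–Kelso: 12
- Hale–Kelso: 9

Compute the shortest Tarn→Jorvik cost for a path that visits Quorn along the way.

Shortest Tarn→Quorn: Tarn–Ulver–Quorn = 15
Shortest Quorn→Jorvik: Quorn–Brook–Kelso–Varne–Jorvik = 23
Total via Quorn: 15 + 23 = $38.

$38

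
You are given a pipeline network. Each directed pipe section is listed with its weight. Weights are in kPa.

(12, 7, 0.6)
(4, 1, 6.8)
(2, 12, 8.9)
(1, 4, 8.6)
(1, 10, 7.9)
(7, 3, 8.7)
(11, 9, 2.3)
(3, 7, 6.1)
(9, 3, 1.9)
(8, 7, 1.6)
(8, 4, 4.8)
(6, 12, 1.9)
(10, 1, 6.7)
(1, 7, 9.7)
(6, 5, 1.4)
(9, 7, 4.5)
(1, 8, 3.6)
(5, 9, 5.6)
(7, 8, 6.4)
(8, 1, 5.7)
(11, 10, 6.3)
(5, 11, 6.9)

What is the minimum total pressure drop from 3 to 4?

17.3 kPa

Running Dijkstra from 3:
3: 0
7: 6.1  (via 3)
8: 12.5  (via 7)
4: 17.3  (via 8)
Shortest route: 3–7–8–4 = 17.3 kPa.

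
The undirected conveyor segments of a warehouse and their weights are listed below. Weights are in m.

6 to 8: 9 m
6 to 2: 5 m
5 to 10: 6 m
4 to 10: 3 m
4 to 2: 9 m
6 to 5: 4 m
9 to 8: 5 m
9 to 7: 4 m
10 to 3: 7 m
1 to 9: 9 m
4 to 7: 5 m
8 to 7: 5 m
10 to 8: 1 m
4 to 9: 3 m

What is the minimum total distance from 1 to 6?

Candidate routes:
1 → 9 → 4 → 10 → 8 → 6: 9+3+3+1+9 = 25
1 → 9 → 8 → 6: 9+5+9 = 23
1 → 9 → 4 → 10 → 5 → 6: 9+3+3+6+4 = 25
1 → 9 → 8 → 10 → 5 → 6: 9+5+1+6+4 = 25
Cheapest is 1 → 9 → 8 → 6 at 23 m.

23 m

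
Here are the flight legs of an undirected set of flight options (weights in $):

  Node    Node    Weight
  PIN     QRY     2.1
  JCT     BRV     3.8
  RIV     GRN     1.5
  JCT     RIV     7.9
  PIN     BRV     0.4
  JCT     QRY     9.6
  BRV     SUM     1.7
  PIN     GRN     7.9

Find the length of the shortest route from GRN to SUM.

Enumerating some paths:
GRN → PIN → BRV → SUM: 7.9+0.4+1.7 = 10
GRN → RIV → JCT → QRY → PIN → BRV → SUM: 1.5+7.9+9.6+2.1+0.4+1.7 = 23.2
GRN → RIV → JCT → BRV → SUM: 1.5+7.9+3.8+1.7 = 14.9
The minimum is $10 via GRN → PIN → BRV → SUM.

$10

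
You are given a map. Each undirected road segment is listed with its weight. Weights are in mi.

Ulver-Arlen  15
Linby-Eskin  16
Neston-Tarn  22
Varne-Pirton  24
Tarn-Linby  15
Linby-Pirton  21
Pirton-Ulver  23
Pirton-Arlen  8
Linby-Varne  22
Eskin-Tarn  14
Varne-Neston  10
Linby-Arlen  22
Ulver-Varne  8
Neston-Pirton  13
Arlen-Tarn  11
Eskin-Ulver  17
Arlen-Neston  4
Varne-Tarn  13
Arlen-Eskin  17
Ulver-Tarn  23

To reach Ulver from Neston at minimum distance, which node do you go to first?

Varne

Enumerating some paths:
Neston–Varne–Ulver: 10+8 = 18
Neston–Arlen–Ulver: 4+15 = 19
Neston–Arlen–Pirton–Ulver: 4+8+23 = 35
Cheapest is Neston–Varne–Ulver at 18 mi.
So from Neston the first move is to Varne.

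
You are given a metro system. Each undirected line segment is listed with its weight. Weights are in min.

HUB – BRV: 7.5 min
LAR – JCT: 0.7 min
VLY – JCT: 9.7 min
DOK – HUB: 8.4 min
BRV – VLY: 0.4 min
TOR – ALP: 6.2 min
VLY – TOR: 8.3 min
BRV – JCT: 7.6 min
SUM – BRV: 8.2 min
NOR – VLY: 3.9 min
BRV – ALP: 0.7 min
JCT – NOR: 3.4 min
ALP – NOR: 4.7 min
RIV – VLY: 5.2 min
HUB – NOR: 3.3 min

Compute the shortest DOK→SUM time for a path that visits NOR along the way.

24.2 min

Best DOK to NOR: DOK–HUB–NOR costing 11.7
Best NOR to SUM: NOR–VLY–BRV–SUM costing 12.5
Total via NOR: 11.7 + 12.5 = 24.2 min.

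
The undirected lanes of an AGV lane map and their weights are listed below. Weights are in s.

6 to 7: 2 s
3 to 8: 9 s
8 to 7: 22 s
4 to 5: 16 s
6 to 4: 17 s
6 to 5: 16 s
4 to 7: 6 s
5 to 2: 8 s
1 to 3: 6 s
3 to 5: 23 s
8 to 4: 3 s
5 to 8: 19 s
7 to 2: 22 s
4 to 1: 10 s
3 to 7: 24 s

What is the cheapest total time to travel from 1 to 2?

34 s

Shortest distances from 1:
1: 0
3: 6  (via 1)
4: 10  (via 1)
8: 13  (via 4)
7: 16  (via 4)
6: 18  (via 7)
5: 26  (via 4)
2: 34  (via 5)
Shortest route: 1 → 4 → 5 → 2 = 34 s.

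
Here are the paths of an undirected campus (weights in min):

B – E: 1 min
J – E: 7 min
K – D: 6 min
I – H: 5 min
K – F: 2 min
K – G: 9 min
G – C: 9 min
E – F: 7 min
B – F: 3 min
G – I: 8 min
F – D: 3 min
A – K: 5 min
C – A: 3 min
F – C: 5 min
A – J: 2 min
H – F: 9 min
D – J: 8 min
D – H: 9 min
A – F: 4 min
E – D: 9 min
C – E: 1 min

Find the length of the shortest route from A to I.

Running Dijkstra from A:
A: 0
J: 2  (via A)
C: 3  (via A)
E: 4  (via C)
F: 4  (via A)
B: 5  (via E)
K: 5  (via A)
D: 7  (via F)
G: 12  (via C)
H: 13  (via F)
I: 18  (via H)
Shortest route: A → F → H → I = 18 min.

18 min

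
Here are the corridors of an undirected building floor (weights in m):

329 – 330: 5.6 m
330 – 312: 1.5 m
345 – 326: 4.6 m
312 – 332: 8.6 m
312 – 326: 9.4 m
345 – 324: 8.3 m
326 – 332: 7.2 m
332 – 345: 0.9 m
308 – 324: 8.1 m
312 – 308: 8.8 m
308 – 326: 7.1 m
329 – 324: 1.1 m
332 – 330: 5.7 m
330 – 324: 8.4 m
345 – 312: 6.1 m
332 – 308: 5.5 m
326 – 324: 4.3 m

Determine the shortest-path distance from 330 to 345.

Settle nodes by increasing distance from 330:
330: 0
312: 1.5  (via 330)
329: 5.6  (via 330)
332: 5.7  (via 330)
345: 6.6  (via 332)
Shortest route: 330 → 332 → 345 = 6.6 m.

6.6 m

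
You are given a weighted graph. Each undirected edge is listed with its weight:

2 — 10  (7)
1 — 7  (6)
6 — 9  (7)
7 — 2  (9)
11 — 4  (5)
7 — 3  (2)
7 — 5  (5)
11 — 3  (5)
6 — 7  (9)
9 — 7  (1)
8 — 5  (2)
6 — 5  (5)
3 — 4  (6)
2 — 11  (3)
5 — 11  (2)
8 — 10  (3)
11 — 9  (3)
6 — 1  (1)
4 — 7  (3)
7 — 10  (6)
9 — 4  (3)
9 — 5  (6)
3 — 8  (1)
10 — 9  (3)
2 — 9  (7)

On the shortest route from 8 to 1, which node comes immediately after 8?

Compare a few routes:
8–5–6–1: 2+5+1 = 8
8–3–7–1: 1+2+6 = 9
8–3–7–9–6–1: 1+2+1+7+1 = 12
8–3–7–6–1: 1+2+9+1 = 13
The minimum is 8 via 8–5–6–1.
So from 8 the first move is to 5.

5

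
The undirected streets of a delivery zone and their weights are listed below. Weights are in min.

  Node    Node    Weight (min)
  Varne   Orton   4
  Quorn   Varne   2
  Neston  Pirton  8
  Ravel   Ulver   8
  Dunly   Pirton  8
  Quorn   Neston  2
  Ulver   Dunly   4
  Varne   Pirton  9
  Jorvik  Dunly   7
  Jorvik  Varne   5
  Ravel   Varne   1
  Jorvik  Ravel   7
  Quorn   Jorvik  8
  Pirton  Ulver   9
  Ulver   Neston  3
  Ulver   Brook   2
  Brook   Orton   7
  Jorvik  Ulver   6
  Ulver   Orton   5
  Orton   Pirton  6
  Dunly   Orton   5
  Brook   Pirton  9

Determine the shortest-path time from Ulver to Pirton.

9 min

Enumerating some paths:
Ulver - Pirton: 9 = 9
Ulver - Neston - Pirton: 3+8 = 11
Ulver - Brook - Pirton: 2+9 = 11
Cheapest is Ulver - Pirton at 9 min.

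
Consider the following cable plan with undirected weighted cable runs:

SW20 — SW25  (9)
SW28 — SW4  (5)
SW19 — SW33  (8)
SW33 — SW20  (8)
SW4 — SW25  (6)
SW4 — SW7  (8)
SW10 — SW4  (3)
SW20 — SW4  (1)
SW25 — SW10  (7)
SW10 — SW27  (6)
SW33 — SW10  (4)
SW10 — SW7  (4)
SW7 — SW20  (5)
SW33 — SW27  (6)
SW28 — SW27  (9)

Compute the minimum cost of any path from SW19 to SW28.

Compare a few routes:
SW19–SW33–SW10–SW4–SW28: 8+4+3+5 = 20
SW19–SW33–SW20–SW4–SW28: 8+8+1+5 = 22
Cheapest is SW19–SW33–SW10–SW4–SW28 at 20.

20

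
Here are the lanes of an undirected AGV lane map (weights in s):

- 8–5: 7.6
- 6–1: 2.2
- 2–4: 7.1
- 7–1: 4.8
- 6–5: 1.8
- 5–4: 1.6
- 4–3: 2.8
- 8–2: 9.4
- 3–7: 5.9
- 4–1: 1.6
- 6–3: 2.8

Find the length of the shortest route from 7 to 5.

Candidate routes:
7–1–4–5: 4.8+1.6+1.6 = 8
7–1–6–5: 4.8+2.2+1.8 = 8.8
Cheapest is 7–1–4–5 at 8 s.

8 s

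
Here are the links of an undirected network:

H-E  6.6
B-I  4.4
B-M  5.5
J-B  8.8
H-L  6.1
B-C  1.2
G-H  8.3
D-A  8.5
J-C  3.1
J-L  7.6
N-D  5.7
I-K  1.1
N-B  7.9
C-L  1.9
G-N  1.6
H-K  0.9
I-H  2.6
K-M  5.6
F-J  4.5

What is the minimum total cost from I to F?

Settle nodes by increasing distance from I:
I: 0
K: 1.1  (via I)
H: 2  (via K)
B: 4.4  (via I)
C: 5.6  (via B)
M: 6.7  (via K)
L: 7.5  (via C)
E: 8.6  (via H)
J: 8.7  (via C)
G: 10.3  (via H)
N: 11.9  (via G)
F: 13.2  (via J)
Shortest route: I–B–C–J–F = 13.2.

13.2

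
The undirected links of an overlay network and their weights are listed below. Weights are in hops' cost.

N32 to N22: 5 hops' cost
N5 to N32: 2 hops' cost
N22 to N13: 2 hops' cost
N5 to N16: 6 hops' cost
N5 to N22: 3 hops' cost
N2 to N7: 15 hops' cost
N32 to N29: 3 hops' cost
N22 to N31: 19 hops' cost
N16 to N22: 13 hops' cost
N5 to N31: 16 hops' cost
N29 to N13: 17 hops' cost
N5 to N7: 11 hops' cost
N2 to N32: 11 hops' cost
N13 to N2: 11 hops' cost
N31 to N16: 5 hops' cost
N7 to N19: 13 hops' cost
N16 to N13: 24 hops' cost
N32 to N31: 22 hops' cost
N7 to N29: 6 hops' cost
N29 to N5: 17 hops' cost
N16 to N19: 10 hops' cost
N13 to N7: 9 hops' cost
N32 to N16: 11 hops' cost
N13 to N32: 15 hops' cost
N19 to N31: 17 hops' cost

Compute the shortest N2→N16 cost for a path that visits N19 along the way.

38 hops' cost

Shortest N2→N19: N2–N7–N19 = 28
Shortest N19→N16: N19–N16 = 10
Total via N19: 28 + 10 = 38 hops' cost.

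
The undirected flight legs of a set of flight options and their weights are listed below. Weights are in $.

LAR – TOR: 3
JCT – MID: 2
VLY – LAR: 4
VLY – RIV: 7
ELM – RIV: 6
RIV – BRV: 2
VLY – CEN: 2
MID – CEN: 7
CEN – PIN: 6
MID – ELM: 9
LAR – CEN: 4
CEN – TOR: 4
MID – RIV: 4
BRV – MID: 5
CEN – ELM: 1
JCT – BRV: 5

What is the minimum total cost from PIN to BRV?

Running Dijkstra from PIN:
PIN: 0
CEN: 6  (via PIN)
ELM: 7  (via CEN)
VLY: 8  (via CEN)
LAR: 10  (via CEN)
TOR: 10  (via CEN)
RIV: 13  (via ELM)
MID: 13  (via CEN)
JCT: 15  (via MID)
BRV: 15  (via RIV)
Shortest route: PIN–CEN–ELM–RIV–BRV = $15.

$15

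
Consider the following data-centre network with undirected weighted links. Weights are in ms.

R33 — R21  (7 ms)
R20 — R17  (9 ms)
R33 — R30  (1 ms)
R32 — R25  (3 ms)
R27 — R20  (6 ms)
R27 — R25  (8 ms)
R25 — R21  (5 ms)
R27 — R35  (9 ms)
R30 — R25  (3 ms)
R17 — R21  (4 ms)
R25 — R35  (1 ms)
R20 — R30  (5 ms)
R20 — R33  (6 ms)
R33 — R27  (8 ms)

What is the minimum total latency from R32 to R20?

Compare a few routes:
R32–R25–R27–R20: 3+8+6 = 17
R32–R25–R30–R20: 3+3+5 = 11
R32–R25–R30–R33–R20: 3+3+1+6 = 13
Cheapest is R32–R25–R30–R20 at 11 ms.

11 ms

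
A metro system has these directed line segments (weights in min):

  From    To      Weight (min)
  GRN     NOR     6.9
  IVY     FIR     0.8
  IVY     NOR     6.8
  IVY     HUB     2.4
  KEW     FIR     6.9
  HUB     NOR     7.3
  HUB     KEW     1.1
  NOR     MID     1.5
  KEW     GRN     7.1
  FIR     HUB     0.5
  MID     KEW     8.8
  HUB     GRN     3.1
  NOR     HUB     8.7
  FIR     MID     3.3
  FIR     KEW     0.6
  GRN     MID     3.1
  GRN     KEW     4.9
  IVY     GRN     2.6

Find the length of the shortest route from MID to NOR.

22.8 min

Candidate routes:
MID → KEW → FIR → HUB → NOR: 8.8+6.9+0.5+7.3 = 23.5
MID → KEW → GRN → NOR: 8.8+7.1+6.9 = 22.8
The minimum is 22.8 min via MID → KEW → GRN → NOR.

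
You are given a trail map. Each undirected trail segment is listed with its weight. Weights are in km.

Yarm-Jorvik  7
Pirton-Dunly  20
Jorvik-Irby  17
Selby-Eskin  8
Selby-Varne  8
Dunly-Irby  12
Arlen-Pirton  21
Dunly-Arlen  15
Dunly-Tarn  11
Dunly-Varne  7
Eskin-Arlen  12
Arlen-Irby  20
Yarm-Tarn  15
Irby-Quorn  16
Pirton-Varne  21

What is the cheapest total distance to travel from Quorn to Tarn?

Candidate routes:
Quorn → Irby → Dunly → Tarn: 16+12+11 = 39
Quorn → Irby → Jorvik → Yarm → Tarn: 16+17+7+15 = 55
Cheapest is Quorn → Irby → Dunly → Tarn at 39 km.

39 km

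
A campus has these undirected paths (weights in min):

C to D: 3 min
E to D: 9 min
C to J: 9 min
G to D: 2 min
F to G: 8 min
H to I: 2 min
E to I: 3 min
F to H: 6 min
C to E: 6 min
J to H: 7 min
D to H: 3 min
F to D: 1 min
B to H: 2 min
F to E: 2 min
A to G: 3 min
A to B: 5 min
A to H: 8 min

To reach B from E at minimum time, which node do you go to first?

Enumerating some paths:
E → I → H → B: 3+2+2 = 7
E → F → D → H → B: 2+1+3+2 = 8
The minimum is 7 min via E → I → H → B.
So from E the first move is to I.

I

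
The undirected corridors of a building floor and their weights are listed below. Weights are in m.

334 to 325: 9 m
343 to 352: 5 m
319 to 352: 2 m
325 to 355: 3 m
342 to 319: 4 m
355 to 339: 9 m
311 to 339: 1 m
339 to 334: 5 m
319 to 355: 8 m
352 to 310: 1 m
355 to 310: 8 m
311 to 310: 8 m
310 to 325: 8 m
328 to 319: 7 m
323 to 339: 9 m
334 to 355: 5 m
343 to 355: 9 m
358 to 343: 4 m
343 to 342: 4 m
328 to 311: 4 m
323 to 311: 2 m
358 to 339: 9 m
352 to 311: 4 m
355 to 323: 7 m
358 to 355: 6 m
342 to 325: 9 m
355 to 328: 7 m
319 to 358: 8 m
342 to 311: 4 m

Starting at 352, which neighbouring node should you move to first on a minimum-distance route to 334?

Compare a few routes:
352–311–339–334: 4+1+5 = 10
352–310–355–334: 1+8+5 = 14
352–319–355–334: 2+8+5 = 15
Cheapest is 352–311–339–334 at 10 m.
So from 352 the first move is to 311.

311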